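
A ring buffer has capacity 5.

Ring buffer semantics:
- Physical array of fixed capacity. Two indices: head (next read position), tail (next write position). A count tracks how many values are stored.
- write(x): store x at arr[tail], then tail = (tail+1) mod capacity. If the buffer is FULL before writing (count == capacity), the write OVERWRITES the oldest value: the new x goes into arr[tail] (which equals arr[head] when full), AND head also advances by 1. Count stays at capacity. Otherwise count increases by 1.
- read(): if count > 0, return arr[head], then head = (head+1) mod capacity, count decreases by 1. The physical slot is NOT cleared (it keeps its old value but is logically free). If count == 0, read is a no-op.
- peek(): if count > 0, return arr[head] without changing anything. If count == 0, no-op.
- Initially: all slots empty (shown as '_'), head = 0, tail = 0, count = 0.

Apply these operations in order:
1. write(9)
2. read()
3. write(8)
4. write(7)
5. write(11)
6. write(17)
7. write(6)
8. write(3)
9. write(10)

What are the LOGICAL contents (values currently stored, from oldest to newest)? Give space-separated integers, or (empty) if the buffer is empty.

Answer: 11 17 6 3 10

Derivation:
After op 1 (write(9)): arr=[9 _ _ _ _] head=0 tail=1 count=1
After op 2 (read()): arr=[9 _ _ _ _] head=1 tail=1 count=0
After op 3 (write(8)): arr=[9 8 _ _ _] head=1 tail=2 count=1
After op 4 (write(7)): arr=[9 8 7 _ _] head=1 tail=3 count=2
After op 5 (write(11)): arr=[9 8 7 11 _] head=1 tail=4 count=3
After op 6 (write(17)): arr=[9 8 7 11 17] head=1 tail=0 count=4
After op 7 (write(6)): arr=[6 8 7 11 17] head=1 tail=1 count=5
After op 8 (write(3)): arr=[6 3 7 11 17] head=2 tail=2 count=5
After op 9 (write(10)): arr=[6 3 10 11 17] head=3 tail=3 count=5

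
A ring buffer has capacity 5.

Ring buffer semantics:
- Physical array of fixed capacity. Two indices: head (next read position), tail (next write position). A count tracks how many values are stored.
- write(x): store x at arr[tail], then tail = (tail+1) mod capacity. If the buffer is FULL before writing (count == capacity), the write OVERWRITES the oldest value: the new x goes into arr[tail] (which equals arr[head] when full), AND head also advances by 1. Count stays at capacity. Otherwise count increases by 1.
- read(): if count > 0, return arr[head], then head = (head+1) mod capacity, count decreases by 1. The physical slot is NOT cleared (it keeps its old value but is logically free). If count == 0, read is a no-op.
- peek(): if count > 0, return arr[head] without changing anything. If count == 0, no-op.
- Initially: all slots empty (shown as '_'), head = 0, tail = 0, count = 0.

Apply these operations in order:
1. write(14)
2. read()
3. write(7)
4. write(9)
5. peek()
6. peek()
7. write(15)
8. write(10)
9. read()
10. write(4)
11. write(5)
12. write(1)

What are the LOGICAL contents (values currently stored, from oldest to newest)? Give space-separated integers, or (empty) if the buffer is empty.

Answer: 15 10 4 5 1

Derivation:
After op 1 (write(14)): arr=[14 _ _ _ _] head=0 tail=1 count=1
After op 2 (read()): arr=[14 _ _ _ _] head=1 tail=1 count=0
After op 3 (write(7)): arr=[14 7 _ _ _] head=1 tail=2 count=1
After op 4 (write(9)): arr=[14 7 9 _ _] head=1 tail=3 count=2
After op 5 (peek()): arr=[14 7 9 _ _] head=1 tail=3 count=2
After op 6 (peek()): arr=[14 7 9 _ _] head=1 tail=3 count=2
After op 7 (write(15)): arr=[14 7 9 15 _] head=1 tail=4 count=3
After op 8 (write(10)): arr=[14 7 9 15 10] head=1 tail=0 count=4
After op 9 (read()): arr=[14 7 9 15 10] head=2 tail=0 count=3
After op 10 (write(4)): arr=[4 7 9 15 10] head=2 tail=1 count=4
After op 11 (write(5)): arr=[4 5 9 15 10] head=2 tail=2 count=5
After op 12 (write(1)): arr=[4 5 1 15 10] head=3 tail=3 count=5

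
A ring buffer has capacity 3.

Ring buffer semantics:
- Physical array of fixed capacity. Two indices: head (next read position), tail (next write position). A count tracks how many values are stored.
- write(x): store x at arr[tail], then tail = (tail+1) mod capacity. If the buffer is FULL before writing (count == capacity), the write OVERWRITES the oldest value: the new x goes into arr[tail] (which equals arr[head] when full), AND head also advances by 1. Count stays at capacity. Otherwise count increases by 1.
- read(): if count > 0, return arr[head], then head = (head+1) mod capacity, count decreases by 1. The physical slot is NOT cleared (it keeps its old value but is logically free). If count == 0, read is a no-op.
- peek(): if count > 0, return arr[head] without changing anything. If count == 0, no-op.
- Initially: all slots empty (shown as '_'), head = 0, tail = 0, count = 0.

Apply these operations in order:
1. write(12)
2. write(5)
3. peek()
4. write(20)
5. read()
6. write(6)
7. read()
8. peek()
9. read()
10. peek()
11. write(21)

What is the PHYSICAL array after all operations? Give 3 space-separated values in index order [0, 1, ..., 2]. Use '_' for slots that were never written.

Answer: 6 21 20

Derivation:
After op 1 (write(12)): arr=[12 _ _] head=0 tail=1 count=1
After op 2 (write(5)): arr=[12 5 _] head=0 tail=2 count=2
After op 3 (peek()): arr=[12 5 _] head=0 tail=2 count=2
After op 4 (write(20)): arr=[12 5 20] head=0 tail=0 count=3
After op 5 (read()): arr=[12 5 20] head=1 tail=0 count=2
After op 6 (write(6)): arr=[6 5 20] head=1 tail=1 count=3
After op 7 (read()): arr=[6 5 20] head=2 tail=1 count=2
After op 8 (peek()): arr=[6 5 20] head=2 tail=1 count=2
After op 9 (read()): arr=[6 5 20] head=0 tail=1 count=1
After op 10 (peek()): arr=[6 5 20] head=0 tail=1 count=1
After op 11 (write(21)): arr=[6 21 20] head=0 tail=2 count=2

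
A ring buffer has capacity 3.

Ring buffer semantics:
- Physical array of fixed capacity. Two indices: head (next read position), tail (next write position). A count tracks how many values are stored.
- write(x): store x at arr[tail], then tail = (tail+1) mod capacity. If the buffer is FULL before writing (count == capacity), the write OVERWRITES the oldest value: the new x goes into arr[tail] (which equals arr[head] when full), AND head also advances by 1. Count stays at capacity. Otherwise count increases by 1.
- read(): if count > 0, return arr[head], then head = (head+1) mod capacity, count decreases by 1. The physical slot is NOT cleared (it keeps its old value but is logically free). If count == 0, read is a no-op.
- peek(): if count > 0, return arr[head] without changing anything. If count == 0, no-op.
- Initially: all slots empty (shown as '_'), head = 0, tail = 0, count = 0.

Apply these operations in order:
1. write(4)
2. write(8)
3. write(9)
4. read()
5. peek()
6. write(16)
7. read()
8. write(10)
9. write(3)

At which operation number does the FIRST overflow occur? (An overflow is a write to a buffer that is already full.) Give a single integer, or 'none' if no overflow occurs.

After op 1 (write(4)): arr=[4 _ _] head=0 tail=1 count=1
After op 2 (write(8)): arr=[4 8 _] head=0 tail=2 count=2
After op 3 (write(9)): arr=[4 8 9] head=0 tail=0 count=3
After op 4 (read()): arr=[4 8 9] head=1 tail=0 count=2
After op 5 (peek()): arr=[4 8 9] head=1 tail=0 count=2
After op 6 (write(16)): arr=[16 8 9] head=1 tail=1 count=3
After op 7 (read()): arr=[16 8 9] head=2 tail=1 count=2
After op 8 (write(10)): arr=[16 10 9] head=2 tail=2 count=3
After op 9 (write(3)): arr=[16 10 3] head=0 tail=0 count=3

Answer: 9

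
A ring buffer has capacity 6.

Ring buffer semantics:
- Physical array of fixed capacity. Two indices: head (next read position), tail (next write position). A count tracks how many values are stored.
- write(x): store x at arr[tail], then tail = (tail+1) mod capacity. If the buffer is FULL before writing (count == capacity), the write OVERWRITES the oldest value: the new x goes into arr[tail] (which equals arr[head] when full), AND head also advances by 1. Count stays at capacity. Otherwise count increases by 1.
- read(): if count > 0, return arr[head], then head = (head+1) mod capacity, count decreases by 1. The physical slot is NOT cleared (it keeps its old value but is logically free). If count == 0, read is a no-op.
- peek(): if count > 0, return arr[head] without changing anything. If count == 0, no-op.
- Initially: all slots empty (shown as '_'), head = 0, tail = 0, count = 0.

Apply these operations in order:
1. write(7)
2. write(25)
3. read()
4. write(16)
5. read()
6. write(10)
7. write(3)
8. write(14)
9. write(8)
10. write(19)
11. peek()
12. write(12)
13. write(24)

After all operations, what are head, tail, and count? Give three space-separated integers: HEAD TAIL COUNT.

After op 1 (write(7)): arr=[7 _ _ _ _ _] head=0 tail=1 count=1
After op 2 (write(25)): arr=[7 25 _ _ _ _] head=0 tail=2 count=2
After op 3 (read()): arr=[7 25 _ _ _ _] head=1 tail=2 count=1
After op 4 (write(16)): arr=[7 25 16 _ _ _] head=1 tail=3 count=2
After op 5 (read()): arr=[7 25 16 _ _ _] head=2 tail=3 count=1
After op 6 (write(10)): arr=[7 25 16 10 _ _] head=2 tail=4 count=2
After op 7 (write(3)): arr=[7 25 16 10 3 _] head=2 tail=5 count=3
After op 8 (write(14)): arr=[7 25 16 10 3 14] head=2 tail=0 count=4
After op 9 (write(8)): arr=[8 25 16 10 3 14] head=2 tail=1 count=5
After op 10 (write(19)): arr=[8 19 16 10 3 14] head=2 tail=2 count=6
After op 11 (peek()): arr=[8 19 16 10 3 14] head=2 tail=2 count=6
After op 12 (write(12)): arr=[8 19 12 10 3 14] head=3 tail=3 count=6
After op 13 (write(24)): arr=[8 19 12 24 3 14] head=4 tail=4 count=6

Answer: 4 4 6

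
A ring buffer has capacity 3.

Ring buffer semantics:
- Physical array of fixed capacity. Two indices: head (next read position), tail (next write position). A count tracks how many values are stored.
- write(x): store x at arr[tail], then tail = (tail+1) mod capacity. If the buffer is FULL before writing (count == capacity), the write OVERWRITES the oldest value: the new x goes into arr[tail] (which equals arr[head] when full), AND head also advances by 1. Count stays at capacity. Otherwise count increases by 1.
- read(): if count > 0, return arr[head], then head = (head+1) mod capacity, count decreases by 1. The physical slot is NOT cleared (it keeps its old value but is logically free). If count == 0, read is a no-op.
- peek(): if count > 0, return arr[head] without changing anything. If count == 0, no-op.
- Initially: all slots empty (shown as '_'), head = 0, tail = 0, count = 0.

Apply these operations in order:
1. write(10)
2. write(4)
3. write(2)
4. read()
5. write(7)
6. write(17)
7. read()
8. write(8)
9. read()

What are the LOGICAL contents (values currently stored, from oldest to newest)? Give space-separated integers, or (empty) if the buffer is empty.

After op 1 (write(10)): arr=[10 _ _] head=0 tail=1 count=1
After op 2 (write(4)): arr=[10 4 _] head=0 tail=2 count=2
After op 3 (write(2)): arr=[10 4 2] head=0 tail=0 count=3
After op 4 (read()): arr=[10 4 2] head=1 tail=0 count=2
After op 5 (write(7)): arr=[7 4 2] head=1 tail=1 count=3
After op 6 (write(17)): arr=[7 17 2] head=2 tail=2 count=3
After op 7 (read()): arr=[7 17 2] head=0 tail=2 count=2
After op 8 (write(8)): arr=[7 17 8] head=0 tail=0 count=3
After op 9 (read()): arr=[7 17 8] head=1 tail=0 count=2

Answer: 17 8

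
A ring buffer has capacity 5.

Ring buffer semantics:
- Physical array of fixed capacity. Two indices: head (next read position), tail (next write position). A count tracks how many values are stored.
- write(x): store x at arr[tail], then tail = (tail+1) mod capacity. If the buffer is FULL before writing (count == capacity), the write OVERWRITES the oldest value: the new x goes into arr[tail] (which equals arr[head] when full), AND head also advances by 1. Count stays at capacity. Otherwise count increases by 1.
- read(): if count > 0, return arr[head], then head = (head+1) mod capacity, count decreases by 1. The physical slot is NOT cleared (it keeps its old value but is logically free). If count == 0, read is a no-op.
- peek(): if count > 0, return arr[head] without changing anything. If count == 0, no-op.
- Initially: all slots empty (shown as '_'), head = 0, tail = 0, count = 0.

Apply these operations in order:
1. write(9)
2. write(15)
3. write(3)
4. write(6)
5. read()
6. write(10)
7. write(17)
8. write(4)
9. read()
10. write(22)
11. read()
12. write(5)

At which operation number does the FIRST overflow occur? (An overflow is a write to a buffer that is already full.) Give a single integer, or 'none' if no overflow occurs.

After op 1 (write(9)): arr=[9 _ _ _ _] head=0 tail=1 count=1
After op 2 (write(15)): arr=[9 15 _ _ _] head=0 tail=2 count=2
After op 3 (write(3)): arr=[9 15 3 _ _] head=0 tail=3 count=3
After op 4 (write(6)): arr=[9 15 3 6 _] head=0 tail=4 count=4
After op 5 (read()): arr=[9 15 3 6 _] head=1 tail=4 count=3
After op 6 (write(10)): arr=[9 15 3 6 10] head=1 tail=0 count=4
After op 7 (write(17)): arr=[17 15 3 6 10] head=1 tail=1 count=5
After op 8 (write(4)): arr=[17 4 3 6 10] head=2 tail=2 count=5
After op 9 (read()): arr=[17 4 3 6 10] head=3 tail=2 count=4
After op 10 (write(22)): arr=[17 4 22 6 10] head=3 tail=3 count=5
After op 11 (read()): arr=[17 4 22 6 10] head=4 tail=3 count=4
After op 12 (write(5)): arr=[17 4 22 5 10] head=4 tail=4 count=5

Answer: 8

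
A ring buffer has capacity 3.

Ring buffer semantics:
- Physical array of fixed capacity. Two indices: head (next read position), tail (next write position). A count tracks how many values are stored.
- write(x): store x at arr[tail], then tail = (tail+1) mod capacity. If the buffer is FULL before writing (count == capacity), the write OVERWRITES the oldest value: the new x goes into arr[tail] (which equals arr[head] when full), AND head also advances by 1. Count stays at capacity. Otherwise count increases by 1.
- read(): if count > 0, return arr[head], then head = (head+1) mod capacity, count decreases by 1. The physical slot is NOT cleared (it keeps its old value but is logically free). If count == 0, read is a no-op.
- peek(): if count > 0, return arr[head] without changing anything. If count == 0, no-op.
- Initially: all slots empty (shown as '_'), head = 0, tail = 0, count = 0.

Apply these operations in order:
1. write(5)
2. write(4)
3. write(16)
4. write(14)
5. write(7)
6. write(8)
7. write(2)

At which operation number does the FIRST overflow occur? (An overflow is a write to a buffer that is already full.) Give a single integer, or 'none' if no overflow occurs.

After op 1 (write(5)): arr=[5 _ _] head=0 tail=1 count=1
After op 2 (write(4)): arr=[5 4 _] head=0 tail=2 count=2
After op 3 (write(16)): arr=[5 4 16] head=0 tail=0 count=3
After op 4 (write(14)): arr=[14 4 16] head=1 tail=1 count=3
After op 5 (write(7)): arr=[14 7 16] head=2 tail=2 count=3
After op 6 (write(8)): arr=[14 7 8] head=0 tail=0 count=3
After op 7 (write(2)): arr=[2 7 8] head=1 tail=1 count=3

Answer: 4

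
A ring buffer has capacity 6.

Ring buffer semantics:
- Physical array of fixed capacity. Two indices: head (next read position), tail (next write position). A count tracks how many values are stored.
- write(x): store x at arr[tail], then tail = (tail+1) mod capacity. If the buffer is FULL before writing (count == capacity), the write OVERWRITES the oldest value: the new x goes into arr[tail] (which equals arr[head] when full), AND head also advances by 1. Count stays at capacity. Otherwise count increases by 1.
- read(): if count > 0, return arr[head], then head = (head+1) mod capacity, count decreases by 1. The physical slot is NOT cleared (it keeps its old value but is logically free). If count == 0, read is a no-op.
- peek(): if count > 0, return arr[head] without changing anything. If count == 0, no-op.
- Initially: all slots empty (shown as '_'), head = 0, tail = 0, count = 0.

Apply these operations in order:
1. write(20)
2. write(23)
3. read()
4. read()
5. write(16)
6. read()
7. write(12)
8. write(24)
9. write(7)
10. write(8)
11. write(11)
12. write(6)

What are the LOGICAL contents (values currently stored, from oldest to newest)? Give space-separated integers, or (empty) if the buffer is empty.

Answer: 12 24 7 8 11 6

Derivation:
After op 1 (write(20)): arr=[20 _ _ _ _ _] head=0 tail=1 count=1
After op 2 (write(23)): arr=[20 23 _ _ _ _] head=0 tail=2 count=2
After op 3 (read()): arr=[20 23 _ _ _ _] head=1 tail=2 count=1
After op 4 (read()): arr=[20 23 _ _ _ _] head=2 tail=2 count=0
After op 5 (write(16)): arr=[20 23 16 _ _ _] head=2 tail=3 count=1
After op 6 (read()): arr=[20 23 16 _ _ _] head=3 tail=3 count=0
After op 7 (write(12)): arr=[20 23 16 12 _ _] head=3 tail=4 count=1
After op 8 (write(24)): arr=[20 23 16 12 24 _] head=3 tail=5 count=2
After op 9 (write(7)): arr=[20 23 16 12 24 7] head=3 tail=0 count=3
After op 10 (write(8)): arr=[8 23 16 12 24 7] head=3 tail=1 count=4
After op 11 (write(11)): arr=[8 11 16 12 24 7] head=3 tail=2 count=5
After op 12 (write(6)): arr=[8 11 6 12 24 7] head=3 tail=3 count=6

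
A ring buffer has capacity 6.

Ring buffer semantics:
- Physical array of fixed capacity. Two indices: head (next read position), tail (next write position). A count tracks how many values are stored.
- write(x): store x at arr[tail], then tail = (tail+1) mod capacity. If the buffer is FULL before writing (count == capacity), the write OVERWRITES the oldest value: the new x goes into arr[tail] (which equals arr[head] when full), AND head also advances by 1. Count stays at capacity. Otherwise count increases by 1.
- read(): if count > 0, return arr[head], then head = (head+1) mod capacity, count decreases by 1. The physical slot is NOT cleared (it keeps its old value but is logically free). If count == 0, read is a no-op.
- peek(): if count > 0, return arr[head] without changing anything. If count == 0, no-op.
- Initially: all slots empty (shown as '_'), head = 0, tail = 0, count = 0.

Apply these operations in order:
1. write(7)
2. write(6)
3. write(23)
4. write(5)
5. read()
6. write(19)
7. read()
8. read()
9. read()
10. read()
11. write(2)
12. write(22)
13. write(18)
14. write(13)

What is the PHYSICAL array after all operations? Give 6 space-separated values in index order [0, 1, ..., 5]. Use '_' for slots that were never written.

After op 1 (write(7)): arr=[7 _ _ _ _ _] head=0 tail=1 count=1
After op 2 (write(6)): arr=[7 6 _ _ _ _] head=0 tail=2 count=2
After op 3 (write(23)): arr=[7 6 23 _ _ _] head=0 tail=3 count=3
After op 4 (write(5)): arr=[7 6 23 5 _ _] head=0 tail=4 count=4
After op 5 (read()): arr=[7 6 23 5 _ _] head=1 tail=4 count=3
After op 6 (write(19)): arr=[7 6 23 5 19 _] head=1 tail=5 count=4
After op 7 (read()): arr=[7 6 23 5 19 _] head=2 tail=5 count=3
After op 8 (read()): arr=[7 6 23 5 19 _] head=3 tail=5 count=2
After op 9 (read()): arr=[7 6 23 5 19 _] head=4 tail=5 count=1
After op 10 (read()): arr=[7 6 23 5 19 _] head=5 tail=5 count=0
After op 11 (write(2)): arr=[7 6 23 5 19 2] head=5 tail=0 count=1
After op 12 (write(22)): arr=[22 6 23 5 19 2] head=5 tail=1 count=2
After op 13 (write(18)): arr=[22 18 23 5 19 2] head=5 tail=2 count=3
After op 14 (write(13)): arr=[22 18 13 5 19 2] head=5 tail=3 count=4

Answer: 22 18 13 5 19 2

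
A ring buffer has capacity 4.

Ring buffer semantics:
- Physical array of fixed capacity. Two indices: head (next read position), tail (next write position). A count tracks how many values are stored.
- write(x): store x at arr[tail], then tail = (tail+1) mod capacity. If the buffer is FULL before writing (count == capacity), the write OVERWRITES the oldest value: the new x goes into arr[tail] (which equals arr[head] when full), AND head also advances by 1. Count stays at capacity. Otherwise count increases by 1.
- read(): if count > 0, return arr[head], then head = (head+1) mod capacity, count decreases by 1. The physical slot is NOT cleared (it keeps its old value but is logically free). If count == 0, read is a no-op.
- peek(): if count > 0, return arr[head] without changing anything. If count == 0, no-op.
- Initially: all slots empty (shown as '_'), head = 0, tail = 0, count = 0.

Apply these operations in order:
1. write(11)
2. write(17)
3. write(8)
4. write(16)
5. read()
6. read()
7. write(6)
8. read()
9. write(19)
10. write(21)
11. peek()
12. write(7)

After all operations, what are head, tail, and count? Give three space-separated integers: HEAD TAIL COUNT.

Answer: 0 0 4

Derivation:
After op 1 (write(11)): arr=[11 _ _ _] head=0 tail=1 count=1
After op 2 (write(17)): arr=[11 17 _ _] head=0 tail=2 count=2
After op 3 (write(8)): arr=[11 17 8 _] head=0 tail=3 count=3
After op 4 (write(16)): arr=[11 17 8 16] head=0 tail=0 count=4
After op 5 (read()): arr=[11 17 8 16] head=1 tail=0 count=3
After op 6 (read()): arr=[11 17 8 16] head=2 tail=0 count=2
After op 7 (write(6)): arr=[6 17 8 16] head=2 tail=1 count=3
After op 8 (read()): arr=[6 17 8 16] head=3 tail=1 count=2
After op 9 (write(19)): arr=[6 19 8 16] head=3 tail=2 count=3
After op 10 (write(21)): arr=[6 19 21 16] head=3 tail=3 count=4
After op 11 (peek()): arr=[6 19 21 16] head=3 tail=3 count=4
After op 12 (write(7)): arr=[6 19 21 7] head=0 tail=0 count=4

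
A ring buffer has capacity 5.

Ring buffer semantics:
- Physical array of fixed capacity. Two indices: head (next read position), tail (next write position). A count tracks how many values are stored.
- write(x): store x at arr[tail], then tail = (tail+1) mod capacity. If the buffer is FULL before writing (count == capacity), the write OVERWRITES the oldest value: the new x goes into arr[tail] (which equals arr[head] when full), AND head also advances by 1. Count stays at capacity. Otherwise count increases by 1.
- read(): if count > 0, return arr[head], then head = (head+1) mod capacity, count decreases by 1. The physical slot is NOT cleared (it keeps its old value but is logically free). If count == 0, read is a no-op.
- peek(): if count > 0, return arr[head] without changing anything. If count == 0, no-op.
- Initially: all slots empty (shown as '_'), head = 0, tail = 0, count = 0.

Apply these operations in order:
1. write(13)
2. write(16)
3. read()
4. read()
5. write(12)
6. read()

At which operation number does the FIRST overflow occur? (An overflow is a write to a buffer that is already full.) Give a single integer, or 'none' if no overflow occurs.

Answer: none

Derivation:
After op 1 (write(13)): arr=[13 _ _ _ _] head=0 tail=1 count=1
After op 2 (write(16)): arr=[13 16 _ _ _] head=0 tail=2 count=2
After op 3 (read()): arr=[13 16 _ _ _] head=1 tail=2 count=1
After op 4 (read()): arr=[13 16 _ _ _] head=2 tail=2 count=0
After op 5 (write(12)): arr=[13 16 12 _ _] head=2 tail=3 count=1
After op 6 (read()): arr=[13 16 12 _ _] head=3 tail=3 count=0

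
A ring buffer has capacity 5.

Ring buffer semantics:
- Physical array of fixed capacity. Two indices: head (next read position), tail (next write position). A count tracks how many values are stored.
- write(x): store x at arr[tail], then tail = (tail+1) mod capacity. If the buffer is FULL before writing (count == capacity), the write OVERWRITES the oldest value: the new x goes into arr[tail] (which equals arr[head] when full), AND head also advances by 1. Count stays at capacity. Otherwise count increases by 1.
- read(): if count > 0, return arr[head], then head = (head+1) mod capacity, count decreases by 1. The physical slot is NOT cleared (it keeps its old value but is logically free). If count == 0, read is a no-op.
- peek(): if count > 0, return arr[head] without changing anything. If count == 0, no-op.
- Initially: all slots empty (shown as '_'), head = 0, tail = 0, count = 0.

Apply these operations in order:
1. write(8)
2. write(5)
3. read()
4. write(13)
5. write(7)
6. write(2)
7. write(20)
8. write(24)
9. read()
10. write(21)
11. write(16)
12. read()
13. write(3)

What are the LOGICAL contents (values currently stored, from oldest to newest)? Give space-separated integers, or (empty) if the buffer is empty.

Answer: 20 24 21 16 3

Derivation:
After op 1 (write(8)): arr=[8 _ _ _ _] head=0 tail=1 count=1
After op 2 (write(5)): arr=[8 5 _ _ _] head=0 tail=2 count=2
After op 3 (read()): arr=[8 5 _ _ _] head=1 tail=2 count=1
After op 4 (write(13)): arr=[8 5 13 _ _] head=1 tail=3 count=2
After op 5 (write(7)): arr=[8 5 13 7 _] head=1 tail=4 count=3
After op 6 (write(2)): arr=[8 5 13 7 2] head=1 tail=0 count=4
After op 7 (write(20)): arr=[20 5 13 7 2] head=1 tail=1 count=5
After op 8 (write(24)): arr=[20 24 13 7 2] head=2 tail=2 count=5
After op 9 (read()): arr=[20 24 13 7 2] head=3 tail=2 count=4
After op 10 (write(21)): arr=[20 24 21 7 2] head=3 tail=3 count=5
After op 11 (write(16)): arr=[20 24 21 16 2] head=4 tail=4 count=5
After op 12 (read()): arr=[20 24 21 16 2] head=0 tail=4 count=4
After op 13 (write(3)): arr=[20 24 21 16 3] head=0 tail=0 count=5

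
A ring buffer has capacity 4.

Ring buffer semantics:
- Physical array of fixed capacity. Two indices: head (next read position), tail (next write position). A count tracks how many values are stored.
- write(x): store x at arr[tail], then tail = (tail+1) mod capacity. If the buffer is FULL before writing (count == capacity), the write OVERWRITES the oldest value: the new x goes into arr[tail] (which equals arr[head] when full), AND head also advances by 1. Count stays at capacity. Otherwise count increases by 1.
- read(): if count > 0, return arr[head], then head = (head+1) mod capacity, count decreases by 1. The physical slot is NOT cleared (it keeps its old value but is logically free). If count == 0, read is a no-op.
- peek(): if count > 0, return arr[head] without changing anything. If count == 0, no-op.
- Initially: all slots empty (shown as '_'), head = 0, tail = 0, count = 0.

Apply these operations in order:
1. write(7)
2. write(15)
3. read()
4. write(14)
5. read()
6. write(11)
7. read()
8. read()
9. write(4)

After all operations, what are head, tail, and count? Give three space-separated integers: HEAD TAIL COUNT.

Answer: 0 1 1

Derivation:
After op 1 (write(7)): arr=[7 _ _ _] head=0 tail=1 count=1
After op 2 (write(15)): arr=[7 15 _ _] head=0 tail=2 count=2
After op 3 (read()): arr=[7 15 _ _] head=1 tail=2 count=1
After op 4 (write(14)): arr=[7 15 14 _] head=1 tail=3 count=2
After op 5 (read()): arr=[7 15 14 _] head=2 tail=3 count=1
After op 6 (write(11)): arr=[7 15 14 11] head=2 tail=0 count=2
After op 7 (read()): arr=[7 15 14 11] head=3 tail=0 count=1
After op 8 (read()): arr=[7 15 14 11] head=0 tail=0 count=0
After op 9 (write(4)): arr=[4 15 14 11] head=0 tail=1 count=1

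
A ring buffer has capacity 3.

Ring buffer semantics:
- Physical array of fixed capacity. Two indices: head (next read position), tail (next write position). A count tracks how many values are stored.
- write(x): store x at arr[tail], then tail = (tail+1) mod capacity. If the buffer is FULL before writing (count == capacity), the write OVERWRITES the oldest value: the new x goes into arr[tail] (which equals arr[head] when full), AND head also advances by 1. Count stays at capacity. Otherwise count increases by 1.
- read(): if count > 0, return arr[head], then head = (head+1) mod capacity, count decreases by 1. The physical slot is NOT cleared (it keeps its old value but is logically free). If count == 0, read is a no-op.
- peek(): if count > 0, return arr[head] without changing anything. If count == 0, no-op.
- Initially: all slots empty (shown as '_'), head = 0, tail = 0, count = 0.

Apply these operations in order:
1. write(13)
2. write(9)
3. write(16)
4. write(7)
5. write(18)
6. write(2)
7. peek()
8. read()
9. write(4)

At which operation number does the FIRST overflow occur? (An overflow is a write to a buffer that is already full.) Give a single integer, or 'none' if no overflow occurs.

Answer: 4

Derivation:
After op 1 (write(13)): arr=[13 _ _] head=0 tail=1 count=1
After op 2 (write(9)): arr=[13 9 _] head=0 tail=2 count=2
After op 3 (write(16)): arr=[13 9 16] head=0 tail=0 count=3
After op 4 (write(7)): arr=[7 9 16] head=1 tail=1 count=3
After op 5 (write(18)): arr=[7 18 16] head=2 tail=2 count=3
After op 6 (write(2)): arr=[7 18 2] head=0 tail=0 count=3
After op 7 (peek()): arr=[7 18 2] head=0 tail=0 count=3
After op 8 (read()): arr=[7 18 2] head=1 tail=0 count=2
After op 9 (write(4)): arr=[4 18 2] head=1 tail=1 count=3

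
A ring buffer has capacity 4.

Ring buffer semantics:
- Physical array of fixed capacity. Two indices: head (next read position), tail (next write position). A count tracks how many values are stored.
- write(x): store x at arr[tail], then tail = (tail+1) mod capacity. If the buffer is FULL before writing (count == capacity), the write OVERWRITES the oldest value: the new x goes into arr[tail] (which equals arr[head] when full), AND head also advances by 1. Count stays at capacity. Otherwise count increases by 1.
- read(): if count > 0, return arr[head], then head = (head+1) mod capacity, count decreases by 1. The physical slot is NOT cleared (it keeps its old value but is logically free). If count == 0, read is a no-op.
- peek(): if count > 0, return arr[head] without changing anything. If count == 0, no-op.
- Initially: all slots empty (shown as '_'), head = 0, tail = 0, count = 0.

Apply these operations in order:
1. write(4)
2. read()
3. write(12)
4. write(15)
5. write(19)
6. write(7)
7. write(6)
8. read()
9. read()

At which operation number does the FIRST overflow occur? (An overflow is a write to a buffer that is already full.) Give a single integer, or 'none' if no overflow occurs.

After op 1 (write(4)): arr=[4 _ _ _] head=0 tail=1 count=1
After op 2 (read()): arr=[4 _ _ _] head=1 tail=1 count=0
After op 3 (write(12)): arr=[4 12 _ _] head=1 tail=2 count=1
After op 4 (write(15)): arr=[4 12 15 _] head=1 tail=3 count=2
After op 5 (write(19)): arr=[4 12 15 19] head=1 tail=0 count=3
After op 6 (write(7)): arr=[7 12 15 19] head=1 tail=1 count=4
After op 7 (write(6)): arr=[7 6 15 19] head=2 tail=2 count=4
After op 8 (read()): arr=[7 6 15 19] head=3 tail=2 count=3
After op 9 (read()): arr=[7 6 15 19] head=0 tail=2 count=2

Answer: 7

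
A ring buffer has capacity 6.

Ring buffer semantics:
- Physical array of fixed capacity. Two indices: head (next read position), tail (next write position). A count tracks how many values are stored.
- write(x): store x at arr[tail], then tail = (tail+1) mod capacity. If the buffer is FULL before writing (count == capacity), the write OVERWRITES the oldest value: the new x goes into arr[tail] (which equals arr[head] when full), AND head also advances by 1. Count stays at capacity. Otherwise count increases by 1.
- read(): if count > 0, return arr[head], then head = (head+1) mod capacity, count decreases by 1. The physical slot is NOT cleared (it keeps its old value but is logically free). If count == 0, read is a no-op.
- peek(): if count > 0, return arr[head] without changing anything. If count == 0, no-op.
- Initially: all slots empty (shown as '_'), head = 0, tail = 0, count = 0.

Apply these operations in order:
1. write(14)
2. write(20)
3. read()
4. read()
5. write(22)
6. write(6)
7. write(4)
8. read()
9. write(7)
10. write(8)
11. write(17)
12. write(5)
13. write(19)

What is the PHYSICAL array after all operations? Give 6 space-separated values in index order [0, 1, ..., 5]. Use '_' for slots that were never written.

Answer: 8 17 5 19 4 7

Derivation:
After op 1 (write(14)): arr=[14 _ _ _ _ _] head=0 tail=1 count=1
After op 2 (write(20)): arr=[14 20 _ _ _ _] head=0 tail=2 count=2
After op 3 (read()): arr=[14 20 _ _ _ _] head=1 tail=2 count=1
After op 4 (read()): arr=[14 20 _ _ _ _] head=2 tail=2 count=0
After op 5 (write(22)): arr=[14 20 22 _ _ _] head=2 tail=3 count=1
After op 6 (write(6)): arr=[14 20 22 6 _ _] head=2 tail=4 count=2
After op 7 (write(4)): arr=[14 20 22 6 4 _] head=2 tail=5 count=3
After op 8 (read()): arr=[14 20 22 6 4 _] head=3 tail=5 count=2
After op 9 (write(7)): arr=[14 20 22 6 4 7] head=3 tail=0 count=3
After op 10 (write(8)): arr=[8 20 22 6 4 7] head=3 tail=1 count=4
After op 11 (write(17)): arr=[8 17 22 6 4 7] head=3 tail=2 count=5
After op 12 (write(5)): arr=[8 17 5 6 4 7] head=3 tail=3 count=6
After op 13 (write(19)): arr=[8 17 5 19 4 7] head=4 tail=4 count=6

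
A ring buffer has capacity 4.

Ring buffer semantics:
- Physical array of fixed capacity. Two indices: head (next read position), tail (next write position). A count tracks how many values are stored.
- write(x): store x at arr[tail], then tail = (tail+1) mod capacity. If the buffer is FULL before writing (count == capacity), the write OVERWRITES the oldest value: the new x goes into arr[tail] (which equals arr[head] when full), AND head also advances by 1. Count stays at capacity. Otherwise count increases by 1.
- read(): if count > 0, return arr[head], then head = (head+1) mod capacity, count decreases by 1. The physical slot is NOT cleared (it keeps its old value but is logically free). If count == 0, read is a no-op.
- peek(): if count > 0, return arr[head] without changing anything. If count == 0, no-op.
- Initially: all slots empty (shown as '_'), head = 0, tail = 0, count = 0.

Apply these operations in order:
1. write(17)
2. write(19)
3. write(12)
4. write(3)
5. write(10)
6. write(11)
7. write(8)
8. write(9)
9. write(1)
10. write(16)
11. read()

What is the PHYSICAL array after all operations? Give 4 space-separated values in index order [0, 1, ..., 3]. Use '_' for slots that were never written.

Answer: 1 16 8 9

Derivation:
After op 1 (write(17)): arr=[17 _ _ _] head=0 tail=1 count=1
After op 2 (write(19)): arr=[17 19 _ _] head=0 tail=2 count=2
After op 3 (write(12)): arr=[17 19 12 _] head=0 tail=3 count=3
After op 4 (write(3)): arr=[17 19 12 3] head=0 tail=0 count=4
After op 5 (write(10)): arr=[10 19 12 3] head=1 tail=1 count=4
After op 6 (write(11)): arr=[10 11 12 3] head=2 tail=2 count=4
After op 7 (write(8)): arr=[10 11 8 3] head=3 tail=3 count=4
After op 8 (write(9)): arr=[10 11 8 9] head=0 tail=0 count=4
After op 9 (write(1)): arr=[1 11 8 9] head=1 tail=1 count=4
After op 10 (write(16)): arr=[1 16 8 9] head=2 tail=2 count=4
After op 11 (read()): arr=[1 16 8 9] head=3 tail=2 count=3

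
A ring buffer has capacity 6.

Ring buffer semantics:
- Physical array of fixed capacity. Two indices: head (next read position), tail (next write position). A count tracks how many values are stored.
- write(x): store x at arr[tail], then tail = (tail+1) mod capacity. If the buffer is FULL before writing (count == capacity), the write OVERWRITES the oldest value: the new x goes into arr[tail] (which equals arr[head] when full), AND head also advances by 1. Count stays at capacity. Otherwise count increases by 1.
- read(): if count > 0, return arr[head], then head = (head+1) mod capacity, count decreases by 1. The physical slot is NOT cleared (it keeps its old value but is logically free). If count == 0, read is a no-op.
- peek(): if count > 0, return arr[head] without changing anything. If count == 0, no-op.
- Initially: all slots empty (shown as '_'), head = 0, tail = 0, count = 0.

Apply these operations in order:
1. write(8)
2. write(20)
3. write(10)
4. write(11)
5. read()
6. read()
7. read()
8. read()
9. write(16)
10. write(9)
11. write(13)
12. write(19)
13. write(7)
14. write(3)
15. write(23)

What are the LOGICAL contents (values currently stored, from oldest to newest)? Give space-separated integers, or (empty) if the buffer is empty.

Answer: 9 13 19 7 3 23

Derivation:
After op 1 (write(8)): arr=[8 _ _ _ _ _] head=0 tail=1 count=1
After op 2 (write(20)): arr=[8 20 _ _ _ _] head=0 tail=2 count=2
After op 3 (write(10)): arr=[8 20 10 _ _ _] head=0 tail=3 count=3
After op 4 (write(11)): arr=[8 20 10 11 _ _] head=0 tail=4 count=4
After op 5 (read()): arr=[8 20 10 11 _ _] head=1 tail=4 count=3
After op 6 (read()): arr=[8 20 10 11 _ _] head=2 tail=4 count=2
After op 7 (read()): arr=[8 20 10 11 _ _] head=3 tail=4 count=1
After op 8 (read()): arr=[8 20 10 11 _ _] head=4 tail=4 count=0
After op 9 (write(16)): arr=[8 20 10 11 16 _] head=4 tail=5 count=1
After op 10 (write(9)): arr=[8 20 10 11 16 9] head=4 tail=0 count=2
After op 11 (write(13)): arr=[13 20 10 11 16 9] head=4 tail=1 count=3
After op 12 (write(19)): arr=[13 19 10 11 16 9] head=4 tail=2 count=4
After op 13 (write(7)): arr=[13 19 7 11 16 9] head=4 tail=3 count=5
After op 14 (write(3)): arr=[13 19 7 3 16 9] head=4 tail=4 count=6
After op 15 (write(23)): arr=[13 19 7 3 23 9] head=5 tail=5 count=6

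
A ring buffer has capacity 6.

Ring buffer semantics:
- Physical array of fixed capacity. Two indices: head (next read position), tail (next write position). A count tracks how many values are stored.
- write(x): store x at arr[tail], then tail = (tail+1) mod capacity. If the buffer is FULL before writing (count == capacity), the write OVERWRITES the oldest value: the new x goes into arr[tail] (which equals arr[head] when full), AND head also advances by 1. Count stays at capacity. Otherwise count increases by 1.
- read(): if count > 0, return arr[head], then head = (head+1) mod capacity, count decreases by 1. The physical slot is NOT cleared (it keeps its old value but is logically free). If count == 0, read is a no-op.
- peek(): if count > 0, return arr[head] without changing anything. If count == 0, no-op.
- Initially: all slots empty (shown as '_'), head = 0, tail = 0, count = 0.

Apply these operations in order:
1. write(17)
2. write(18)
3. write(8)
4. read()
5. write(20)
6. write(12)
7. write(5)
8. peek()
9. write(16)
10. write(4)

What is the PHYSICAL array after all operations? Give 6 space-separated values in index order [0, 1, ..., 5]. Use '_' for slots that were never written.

After op 1 (write(17)): arr=[17 _ _ _ _ _] head=0 tail=1 count=1
After op 2 (write(18)): arr=[17 18 _ _ _ _] head=0 tail=2 count=2
After op 3 (write(8)): arr=[17 18 8 _ _ _] head=0 tail=3 count=3
After op 4 (read()): arr=[17 18 8 _ _ _] head=1 tail=3 count=2
After op 5 (write(20)): arr=[17 18 8 20 _ _] head=1 tail=4 count=3
After op 6 (write(12)): arr=[17 18 8 20 12 _] head=1 tail=5 count=4
After op 7 (write(5)): arr=[17 18 8 20 12 5] head=1 tail=0 count=5
After op 8 (peek()): arr=[17 18 8 20 12 5] head=1 tail=0 count=5
After op 9 (write(16)): arr=[16 18 8 20 12 5] head=1 tail=1 count=6
After op 10 (write(4)): arr=[16 4 8 20 12 5] head=2 tail=2 count=6

Answer: 16 4 8 20 12 5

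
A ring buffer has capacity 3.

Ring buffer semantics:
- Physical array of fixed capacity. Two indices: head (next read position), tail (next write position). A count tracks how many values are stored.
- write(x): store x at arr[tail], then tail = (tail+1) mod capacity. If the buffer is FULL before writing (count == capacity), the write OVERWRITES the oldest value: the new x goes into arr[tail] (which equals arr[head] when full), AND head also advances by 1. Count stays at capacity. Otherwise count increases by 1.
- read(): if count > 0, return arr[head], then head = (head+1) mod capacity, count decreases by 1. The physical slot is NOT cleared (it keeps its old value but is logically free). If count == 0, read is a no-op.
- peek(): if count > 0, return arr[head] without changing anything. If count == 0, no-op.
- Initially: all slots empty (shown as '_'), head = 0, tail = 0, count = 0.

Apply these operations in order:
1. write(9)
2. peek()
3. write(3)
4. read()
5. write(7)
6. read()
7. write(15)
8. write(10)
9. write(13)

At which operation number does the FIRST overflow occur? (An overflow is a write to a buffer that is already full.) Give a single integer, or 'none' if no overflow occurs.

After op 1 (write(9)): arr=[9 _ _] head=0 tail=1 count=1
After op 2 (peek()): arr=[9 _ _] head=0 tail=1 count=1
After op 3 (write(3)): arr=[9 3 _] head=0 tail=2 count=2
After op 4 (read()): arr=[9 3 _] head=1 tail=2 count=1
After op 5 (write(7)): arr=[9 3 7] head=1 tail=0 count=2
After op 6 (read()): arr=[9 3 7] head=2 tail=0 count=1
After op 7 (write(15)): arr=[15 3 7] head=2 tail=1 count=2
After op 8 (write(10)): arr=[15 10 7] head=2 tail=2 count=3
After op 9 (write(13)): arr=[15 10 13] head=0 tail=0 count=3

Answer: 9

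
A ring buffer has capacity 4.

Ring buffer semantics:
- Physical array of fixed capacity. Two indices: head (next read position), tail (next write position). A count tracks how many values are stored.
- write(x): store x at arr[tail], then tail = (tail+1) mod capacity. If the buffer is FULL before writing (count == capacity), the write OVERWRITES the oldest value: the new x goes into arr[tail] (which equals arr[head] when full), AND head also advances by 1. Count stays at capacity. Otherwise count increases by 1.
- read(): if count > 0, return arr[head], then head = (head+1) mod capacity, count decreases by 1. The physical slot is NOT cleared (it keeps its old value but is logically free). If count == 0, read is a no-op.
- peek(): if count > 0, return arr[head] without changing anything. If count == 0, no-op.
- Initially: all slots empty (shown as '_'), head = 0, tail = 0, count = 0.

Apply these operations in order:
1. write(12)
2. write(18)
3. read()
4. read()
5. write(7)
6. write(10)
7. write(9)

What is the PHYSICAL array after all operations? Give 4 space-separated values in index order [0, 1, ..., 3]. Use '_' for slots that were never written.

After op 1 (write(12)): arr=[12 _ _ _] head=0 tail=1 count=1
After op 2 (write(18)): arr=[12 18 _ _] head=0 tail=2 count=2
After op 3 (read()): arr=[12 18 _ _] head=1 tail=2 count=1
After op 4 (read()): arr=[12 18 _ _] head=2 tail=2 count=0
After op 5 (write(7)): arr=[12 18 7 _] head=2 tail=3 count=1
After op 6 (write(10)): arr=[12 18 7 10] head=2 tail=0 count=2
After op 7 (write(9)): arr=[9 18 7 10] head=2 tail=1 count=3

Answer: 9 18 7 10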